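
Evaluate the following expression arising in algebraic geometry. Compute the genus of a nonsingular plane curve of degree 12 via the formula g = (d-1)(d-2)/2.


Using the genus formula for smooth plane curves:
g = (d-1)(d-2)/2
g = (12-1)(12-2)/2
g = 11*10/2
g = 110/2 = 55

55


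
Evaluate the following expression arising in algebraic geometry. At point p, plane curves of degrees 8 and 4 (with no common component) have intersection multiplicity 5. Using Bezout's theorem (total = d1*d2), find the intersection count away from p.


By Bezout's theorem, the total intersection number is d1 * d2.
Total = 8 * 4 = 32
Intersection multiplicity at p = 5
Remaining intersections = 32 - 5 = 27

27


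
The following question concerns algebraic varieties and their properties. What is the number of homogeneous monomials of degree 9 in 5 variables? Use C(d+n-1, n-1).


The number of degree-9 monomials in 5 variables is C(d+n-1, n-1).
= C(9+5-1, 5-1) = C(13, 4)
= 715

715


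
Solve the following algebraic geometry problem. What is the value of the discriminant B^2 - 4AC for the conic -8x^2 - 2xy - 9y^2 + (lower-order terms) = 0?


The discriminant of a conic Ax^2 + Bxy + Cy^2 + ... = 0 is B^2 - 4AC.
B^2 = (-2)^2 = 4
4AC = 4*(-8)*(-9) = 288
Discriminant = 4 - 288 = -284

-284


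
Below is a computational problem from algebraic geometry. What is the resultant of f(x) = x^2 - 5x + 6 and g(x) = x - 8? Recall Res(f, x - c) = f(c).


For Res(f, x - c), we evaluate f at x = c.
f(8) = 8^2 - 5*8 + 6
= 64 - 40 + 6
= 24 + 6 = 30
Res(f, g) = 30

30


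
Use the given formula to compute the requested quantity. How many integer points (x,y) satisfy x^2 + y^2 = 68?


Systematically check integer values of x where x^2 <= 68.
For each valid x, check if 68 - x^2 is a perfect square.
x=2: 68 - 4 = 64, sqrt = 8 (valid)
x=8: 68 - 64 = 4, sqrt = 2 (valid)
Total integer solutions found: 8

8


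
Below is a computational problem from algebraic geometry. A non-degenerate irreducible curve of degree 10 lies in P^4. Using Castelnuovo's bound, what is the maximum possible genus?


Castelnuovo's bound: write d - 1 = m(r-1) + epsilon with 0 <= epsilon < r-1.
d - 1 = 10 - 1 = 9
r - 1 = 4 - 1 = 3
9 = 3*3 + 0, so m = 3, epsilon = 0
pi(d, r) = m(m-1)(r-1)/2 + m*epsilon
= 3*2*3/2 + 3*0
= 18/2 + 0
= 9 + 0 = 9

9


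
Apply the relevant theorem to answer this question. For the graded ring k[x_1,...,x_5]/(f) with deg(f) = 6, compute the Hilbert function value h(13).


For R = k[x_1,...,x_n]/(f) with f homogeneous of degree e:
The Hilbert series is (1 - t^e)/(1 - t)^n.
So h(d) = C(d+n-1, n-1) - C(d-e+n-1, n-1) for d >= e.
With n=5, e=6, d=13:
C(13+5-1, 5-1) = C(17, 4) = 2380
C(13-6+5-1, 5-1) = C(11, 4) = 330
h(13) = 2380 - 330 = 2050

2050


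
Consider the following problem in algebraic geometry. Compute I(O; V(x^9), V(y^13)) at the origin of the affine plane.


The intersection multiplicity of V(x^a) and V(y^b) at the origin is:
I(O; V(x^9), V(y^13)) = dim_k(k[x,y]/(x^9, y^13))
A basis for k[x,y]/(x^9, y^13) is the set of monomials x^i * y^j
where 0 <= i < 9 and 0 <= j < 13.
The number of such monomials is 9 * 13 = 117

117


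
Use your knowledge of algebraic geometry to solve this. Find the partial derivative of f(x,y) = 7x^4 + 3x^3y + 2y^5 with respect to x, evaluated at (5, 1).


df/dx = 4*7*x^3 + 3*3*x^2*y
At (5,1): 4*7*5^3 + 3*3*5^2*1
= 3500 + 225
= 3725

3725


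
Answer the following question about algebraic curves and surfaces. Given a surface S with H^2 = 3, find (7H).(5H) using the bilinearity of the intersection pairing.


Using bilinearity of the intersection pairing on a surface S:
(aH).(bH) = ab * (H.H)
We have H^2 = 3.
D.E = (7H).(5H) = 7*5*3
= 35*3
= 105

105


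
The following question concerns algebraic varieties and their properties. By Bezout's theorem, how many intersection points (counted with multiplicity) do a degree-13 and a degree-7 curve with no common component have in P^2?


Bezout's theorem states the intersection count equals the product of degrees.
Intersection count = 13 * 7 = 91

91


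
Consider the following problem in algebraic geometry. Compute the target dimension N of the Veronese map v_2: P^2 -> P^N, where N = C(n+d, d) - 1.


The Veronese embedding v_d: P^n -> P^N maps each point to all
degree-d monomials in n+1 homogeneous coordinates.
N = C(n+d, d) - 1
N = C(2+2, 2) - 1
N = C(4, 2) - 1
C(4, 2) = 6
N = 6 - 1 = 5

5


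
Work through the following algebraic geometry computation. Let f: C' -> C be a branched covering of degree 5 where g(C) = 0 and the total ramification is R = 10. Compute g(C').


Riemann-Hurwitz formula: 2g' - 2 = d(2g - 2) + R
Given: d = 5, g = 0, R = 10
2g' - 2 = 5*(2*0 - 2) + 10
2g' - 2 = 5*(-2) + 10
2g' - 2 = -10 + 10 = 0
2g' = 2
g' = 1

1


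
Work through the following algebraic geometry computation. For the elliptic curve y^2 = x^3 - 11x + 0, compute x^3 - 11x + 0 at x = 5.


Compute x^3 - 11x + 0 at x = 5:
x^3 = 5^3 = 125
(-11)*x = (-11)*5 = -55
Sum: 125 - 55 + 0 = 70

70


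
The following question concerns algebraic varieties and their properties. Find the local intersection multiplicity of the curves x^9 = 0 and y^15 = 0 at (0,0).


The intersection multiplicity of V(x^a) and V(y^b) at the origin is:
I(O; V(x^9), V(y^15)) = dim_k(k[x,y]/(x^9, y^15))
A basis for k[x,y]/(x^9, y^15) is the set of monomials x^i * y^j
where 0 <= i < 9 and 0 <= j < 15.
The number of such monomials is 9 * 15 = 135

135


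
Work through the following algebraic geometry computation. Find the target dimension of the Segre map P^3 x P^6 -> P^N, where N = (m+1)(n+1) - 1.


The Segre embedding maps P^m x P^n into P^N via
all products of coordinates from each factor.
N = (m+1)(n+1) - 1
N = (3+1)(6+1) - 1
N = 4*7 - 1
N = 28 - 1 = 27

27


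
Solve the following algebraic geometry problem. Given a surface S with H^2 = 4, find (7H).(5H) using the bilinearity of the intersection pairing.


Using bilinearity of the intersection pairing on a surface S:
(aH).(bH) = ab * (H.H)
We have H^2 = 4.
D.E = (7H).(5H) = 7*5*4
= 35*4
= 140

140


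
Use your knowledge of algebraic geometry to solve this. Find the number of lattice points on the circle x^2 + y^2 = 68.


Systematically check integer values of x where x^2 <= 68.
For each valid x, check if 68 - x^2 is a perfect square.
x=2: 68 - 4 = 64, sqrt = 8 (valid)
x=8: 68 - 64 = 4, sqrt = 2 (valid)
Total integer solutions found: 8

8


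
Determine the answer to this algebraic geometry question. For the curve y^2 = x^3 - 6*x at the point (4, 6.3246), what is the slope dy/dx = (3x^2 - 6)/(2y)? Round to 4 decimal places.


Using implicit differentiation of y^2 = x^3 - 6*x:
2y * dy/dx = 3x^2 - 6
dy/dx = (3x^2 - 6)/(2y)
Numerator: 3*4^2 - 6 = 42
Denominator: 2*6.3246 = 12.6492
dy/dx = 42/12.6492 = 3.3204

3.3204


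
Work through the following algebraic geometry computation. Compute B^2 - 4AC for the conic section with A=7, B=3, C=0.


The discriminant of a conic Ax^2 + Bxy + Cy^2 + ... = 0 is B^2 - 4AC.
B^2 = 3^2 = 9
4AC = 4*7*0 = 0
Discriminant = 9 + 0 = 9

9


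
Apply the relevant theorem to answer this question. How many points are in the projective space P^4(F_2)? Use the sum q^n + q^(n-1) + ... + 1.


P^4(F_2) has (q^(n+1) - 1)/(q - 1) points.
= 2^4 + 2^3 + 2^2 + 2^1 + 2^0
= 16 + 8 + 4 + 2 + 1
= 31

31


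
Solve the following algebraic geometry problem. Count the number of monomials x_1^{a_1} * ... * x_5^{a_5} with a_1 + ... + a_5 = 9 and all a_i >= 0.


The number of degree-9 monomials in 5 variables is C(d+n-1, n-1).
= C(9+5-1, 5-1) = C(13, 4)
= 715

715


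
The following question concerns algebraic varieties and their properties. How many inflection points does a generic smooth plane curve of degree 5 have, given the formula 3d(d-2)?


For a general smooth plane curve C of degree d, the inflection points are
the intersection of C with its Hessian curve, which has degree 3(d-2).
By Bezout, the total intersection number is d * 3(d-2) = 5 * 9 = 45.
For a general curve every flex is ordinary, so each contributes
multiplicity 1 to C·Hess(C), and the number of distinct inflection
points is 3d(d-2).
Inflection points = 3*5*(5-2) = 3*5*3 = 45

45


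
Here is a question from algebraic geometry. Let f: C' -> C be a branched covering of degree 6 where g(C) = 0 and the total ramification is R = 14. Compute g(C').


Riemann-Hurwitz formula: 2g' - 2 = d(2g - 2) + R
Given: d = 6, g = 0, R = 14
2g' - 2 = 6*(2*0 - 2) + 14
2g' - 2 = 6*(-2) + 14
2g' - 2 = -12 + 14 = 2
2g' = 4
g' = 2

2


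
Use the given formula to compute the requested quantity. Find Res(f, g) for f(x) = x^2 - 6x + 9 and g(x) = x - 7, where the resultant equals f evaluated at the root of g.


For Res(f, x - c), we evaluate f at x = c.
f(7) = 7^2 - 6*7 + 9
= 49 - 42 + 9
= 7 + 9 = 16
Res(f, g) = 16

16


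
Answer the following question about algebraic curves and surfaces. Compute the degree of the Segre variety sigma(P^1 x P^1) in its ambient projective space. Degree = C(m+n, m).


The degree of the Segre variety P^1 x P^1 is C(m+n, m).
= C(2, 1)
= 2

2


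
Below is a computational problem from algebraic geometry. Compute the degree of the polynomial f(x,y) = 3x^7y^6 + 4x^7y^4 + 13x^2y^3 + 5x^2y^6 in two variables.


Examine each term for its total degree (sum of exponents).
  Term '3x^7y^6' has total degree 7+6 = 13.
  Term '4x^7y^4' has total degree 7+4 = 11.
  Term '13x^2y^3' has total degree 2+3 = 5.
  Term '5x^2y^6' has total degree 2+6 = 8.
The maximum total degree among all terms is 13.

13


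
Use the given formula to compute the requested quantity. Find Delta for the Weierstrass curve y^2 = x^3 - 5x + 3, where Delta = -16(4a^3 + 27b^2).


Compute each component:
4a^3 = 4*(-5)^3 = 4*(-125) = -500
27b^2 = 27*3^2 = 27*9 = 243
4a^3 + 27b^2 = -500 + 243 = -257
Delta = -16*(-257) = 4112

4112


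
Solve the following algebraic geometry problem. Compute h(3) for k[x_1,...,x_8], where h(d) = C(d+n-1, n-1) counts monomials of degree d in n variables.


The Hilbert function for the polynomial ring in 8 variables is:
h(d) = C(d+n-1, n-1)
h(3) = C(3+8-1, 8-1) = C(10, 7)
= 10! / (7! * 3!)
= 120

120


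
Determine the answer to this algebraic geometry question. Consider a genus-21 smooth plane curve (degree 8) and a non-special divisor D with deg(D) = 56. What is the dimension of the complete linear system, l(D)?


First, compute the genus of a smooth plane curve of degree 8:
g = (d-1)(d-2)/2 = (8-1)(8-2)/2 = 21
For a non-special divisor D (i.e., h^1(D) = 0), Riemann-Roch gives:
l(D) = deg(D) - g + 1
Since deg(D) = 56 >= 2g - 1 = 41, D is non-special.
l(D) = 56 - 21 + 1 = 36

36


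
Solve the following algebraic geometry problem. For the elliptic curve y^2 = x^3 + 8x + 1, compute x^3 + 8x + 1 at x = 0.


Compute x^3 + 8x + 1 at x = 0:
x^3 = 0^3 = 0
8*x = 8*0 = 0
Sum: 0 + 0 + 1 = 1

1


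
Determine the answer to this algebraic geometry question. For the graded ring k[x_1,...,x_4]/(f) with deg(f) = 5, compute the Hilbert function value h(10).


For R = k[x_1,...,x_n]/(f) with f homogeneous of degree e:
The Hilbert series is (1 - t^e)/(1 - t)^n.
So h(d) = C(d+n-1, n-1) - C(d-e+n-1, n-1) for d >= e.
With n=4, e=5, d=10:
C(10+4-1, 4-1) = C(13, 3) = 286
C(10-5+4-1, 4-1) = C(8, 3) = 56
h(10) = 286 - 56 = 230

230


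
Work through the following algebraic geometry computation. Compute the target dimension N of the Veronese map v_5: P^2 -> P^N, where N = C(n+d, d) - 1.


The Veronese embedding v_d: P^n -> P^N maps each point to all
degree-d monomials in n+1 homogeneous coordinates.
N = C(n+d, d) - 1
N = C(2+5, 5) - 1
N = C(7, 5) - 1
C(7, 5) = 21
N = 21 - 1 = 20

20


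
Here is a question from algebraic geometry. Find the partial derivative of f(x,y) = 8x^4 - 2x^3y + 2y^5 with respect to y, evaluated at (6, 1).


df/dy = (-2)*x^3 + 5*2*y^4
At (6,1): (-2)*6^3 + 5*2*1^4
= -432 + 10
= -422

-422


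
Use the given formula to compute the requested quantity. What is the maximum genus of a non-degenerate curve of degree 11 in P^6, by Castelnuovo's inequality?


Castelnuovo's bound: write d - 1 = m(r-1) + epsilon with 0 <= epsilon < r-1.
d - 1 = 11 - 1 = 10
r - 1 = 6 - 1 = 5
10 = 2*5 + 0, so m = 2, epsilon = 0
pi(d, r) = m(m-1)(r-1)/2 + m*epsilon
= 2*1*5/2 + 2*0
= 10/2 + 0
= 5 + 0 = 5

5


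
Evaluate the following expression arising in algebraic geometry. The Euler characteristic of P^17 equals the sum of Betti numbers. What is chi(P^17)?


The complex projective space P^17 has one cell in each even real dimension 0, 2, ..., 34.
The cohomology groups are H^{2k}(P^17) = Z for k = 0,...,17, and 0 otherwise.
Euler characteristic = sum of Betti numbers = 1 per even-dimensional cohomology group.
chi(P^17) = 17 + 1 = 18

18


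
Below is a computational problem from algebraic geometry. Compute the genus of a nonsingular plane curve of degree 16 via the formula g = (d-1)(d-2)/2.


Using the genus formula for smooth plane curves:
g = (d-1)(d-2)/2
g = (16-1)(16-2)/2
g = 15*14/2
g = 210/2 = 105

105


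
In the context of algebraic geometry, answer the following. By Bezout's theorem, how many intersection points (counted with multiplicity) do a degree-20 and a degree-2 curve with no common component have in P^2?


Bezout's theorem states the intersection count equals the product of degrees.
Intersection count = 20 * 2 = 40

40


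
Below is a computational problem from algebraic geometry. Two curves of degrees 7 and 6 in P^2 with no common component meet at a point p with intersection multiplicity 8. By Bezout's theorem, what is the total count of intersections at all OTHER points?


By Bezout's theorem, the total intersection number is d1 * d2.
Total = 7 * 6 = 42
Intersection multiplicity at p = 8
Remaining intersections = 42 - 8 = 34

34


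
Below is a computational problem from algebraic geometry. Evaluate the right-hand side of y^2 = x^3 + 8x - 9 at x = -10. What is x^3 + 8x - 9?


Compute x^3 + 8x - 9 at x = -10:
x^3 = (-10)^3 = -1000
8*x = 8*(-10) = -80
Sum: -1000 - 80 - 9 = -1089

-1089


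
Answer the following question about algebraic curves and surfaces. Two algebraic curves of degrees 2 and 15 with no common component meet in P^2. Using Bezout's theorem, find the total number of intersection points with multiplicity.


Bezout's theorem states the intersection count equals the product of degrees.
Intersection count = 2 * 15 = 30

30


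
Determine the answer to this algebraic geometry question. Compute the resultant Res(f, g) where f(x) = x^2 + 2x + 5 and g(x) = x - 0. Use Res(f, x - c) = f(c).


For Res(f, x - c), we evaluate f at x = c.
f(0) = 0^2 + 2*0 + 5
= 0 + 0 + 5
= 0 + 5 = 5
Res(f, g) = 5

5


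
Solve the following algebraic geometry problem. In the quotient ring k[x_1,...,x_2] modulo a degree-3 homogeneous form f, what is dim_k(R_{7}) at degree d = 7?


For R = k[x_1,...,x_n]/(f) with f homogeneous of degree e:
The Hilbert series is (1 - t^e)/(1 - t)^n.
So h(d) = C(d+n-1, n-1) - C(d-e+n-1, n-1) for d >= e.
With n=2, e=3, d=7:
C(7+2-1, 2-1) = C(8, 1) = 8
C(7-3+2-1, 2-1) = C(5, 1) = 5
h(7) = 8 - 5 = 3

3


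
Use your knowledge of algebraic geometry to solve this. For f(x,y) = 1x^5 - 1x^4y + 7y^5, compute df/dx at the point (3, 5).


df/dx = 5*1*x^4 + 4*(-1)*x^3*y
At (3,5): 5*1*3^4 + 4*(-1)*3^3*5
= 405 - 540
= -135

-135


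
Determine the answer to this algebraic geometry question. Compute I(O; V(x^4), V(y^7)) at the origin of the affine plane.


The intersection multiplicity of V(x^a) and V(y^b) at the origin is:
I(O; V(x^4), V(y^7)) = dim_k(k[x,y]/(x^4, y^7))
A basis for k[x,y]/(x^4, y^7) is the set of monomials x^i * y^j
where 0 <= i < 4 and 0 <= j < 7.
The number of such monomials is 4 * 7 = 28

28


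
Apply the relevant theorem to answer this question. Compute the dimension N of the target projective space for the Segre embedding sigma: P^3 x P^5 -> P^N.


The Segre embedding maps P^m x P^n into P^N via
all products of coordinates from each factor.
N = (m+1)(n+1) - 1
N = (3+1)(5+1) - 1
N = 4*6 - 1
N = 24 - 1 = 23

23


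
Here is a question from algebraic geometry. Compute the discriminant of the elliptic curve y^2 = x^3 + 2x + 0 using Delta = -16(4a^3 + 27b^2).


Compute each component:
4a^3 = 4*2^3 = 4*8 = 32
27b^2 = 27*0^2 = 27*0 = 0
4a^3 + 27b^2 = 32 + 0 = 32
Delta = -16*32 = -512

-512


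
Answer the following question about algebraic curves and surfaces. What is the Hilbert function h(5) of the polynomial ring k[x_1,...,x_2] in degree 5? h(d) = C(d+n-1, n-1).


The Hilbert function for the polynomial ring in 2 variables is:
h(d) = C(d+n-1, n-1)
h(5) = C(5+2-1, 2-1) = C(6, 1)
= 6! / (1! * 5!)
= 6

6


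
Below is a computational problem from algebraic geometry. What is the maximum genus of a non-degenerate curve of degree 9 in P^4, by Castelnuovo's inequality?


Castelnuovo's bound: write d - 1 = m(r-1) + epsilon with 0 <= epsilon < r-1.
d - 1 = 9 - 1 = 8
r - 1 = 4 - 1 = 3
8 = 2*3 + 2, so m = 2, epsilon = 2
pi(d, r) = m(m-1)(r-1)/2 + m*epsilon
= 2*1*3/2 + 2*2
= 6/2 + 4
= 3 + 4 = 7

7


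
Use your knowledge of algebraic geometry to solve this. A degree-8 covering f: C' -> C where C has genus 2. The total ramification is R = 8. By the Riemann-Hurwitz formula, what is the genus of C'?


Riemann-Hurwitz formula: 2g' - 2 = d(2g - 2) + R
Given: d = 8, g = 2, R = 8
2g' - 2 = 8*(2*2 - 2) + 8
2g' - 2 = 8*2 + 8
2g' - 2 = 16 + 8 = 24
2g' = 26
g' = 13

13


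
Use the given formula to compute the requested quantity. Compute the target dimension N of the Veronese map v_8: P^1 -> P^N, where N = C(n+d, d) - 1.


The Veronese embedding v_d: P^n -> P^N maps each point to all
degree-d monomials in n+1 homogeneous coordinates.
N = C(n+d, d) - 1
N = C(1+8, 8) - 1
N = C(9, 8) - 1
C(9, 8) = 9
N = 9 - 1 = 8

8


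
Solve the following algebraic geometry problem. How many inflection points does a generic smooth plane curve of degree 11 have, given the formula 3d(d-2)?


For a general smooth plane curve C of degree d, the inflection points are
the intersection of C with its Hessian curve, which has degree 3(d-2).
By Bezout, the total intersection number is d * 3(d-2) = 11 * 27 = 297.
For a general curve every flex is ordinary, so each contributes
multiplicity 1 to C·Hess(C), and the number of distinct inflection
points is 3d(d-2).
Inflection points = 3*11*(11-2) = 3*11*9 = 297

297


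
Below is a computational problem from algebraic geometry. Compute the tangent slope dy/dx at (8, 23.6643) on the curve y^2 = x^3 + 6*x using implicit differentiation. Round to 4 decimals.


Using implicit differentiation of y^2 = x^3 + 6*x:
2y * dy/dx = 3x^2 + 6
dy/dx = (3x^2 + 6)/(2y)
Numerator: 3*8^2 + 6 = 198
Denominator: 2*23.6643 = 47.3286
dy/dx = 198/47.3286 = 4.1835

4.1835


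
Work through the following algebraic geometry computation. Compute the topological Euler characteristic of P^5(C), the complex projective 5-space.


The complex projective space P^5 has one cell in each even real dimension 0, 2, ..., 10.
The cohomology groups are H^{2k}(P^5) = Z for k = 0,...,5, and 0 otherwise.
Euler characteristic = sum of Betti numbers = 1 per even-dimensional cohomology group.
chi(P^5) = 5 + 1 = 6

6


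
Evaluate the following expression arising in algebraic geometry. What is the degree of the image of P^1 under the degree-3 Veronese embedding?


The Veronese variety v_3(P^1) has degree d^r.
d^r = 3^1 = 3

3


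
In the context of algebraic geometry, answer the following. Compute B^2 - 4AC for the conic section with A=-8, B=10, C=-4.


The discriminant of a conic Ax^2 + Bxy + Cy^2 + ... = 0 is B^2 - 4AC.
B^2 = 10^2 = 100
4AC = 4*(-8)*(-4) = 128
Discriminant = 100 - 128 = -28

-28


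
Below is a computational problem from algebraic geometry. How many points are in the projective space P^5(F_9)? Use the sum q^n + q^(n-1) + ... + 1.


P^5(F_9) has (q^(n+1) - 1)/(q - 1) points.
= 9^5 + 9^4 + 9^3 + 9^2 + 9^1 + 9^0
= 59049 + 6561 + 729 + 81 + 9 + 1
= 66430

66430


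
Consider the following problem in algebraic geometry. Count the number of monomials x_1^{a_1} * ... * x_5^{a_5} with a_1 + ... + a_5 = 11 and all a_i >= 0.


The number of degree-11 monomials in 5 variables is C(d+n-1, n-1).
= C(11+5-1, 5-1) = C(15, 4)
= 1365

1365


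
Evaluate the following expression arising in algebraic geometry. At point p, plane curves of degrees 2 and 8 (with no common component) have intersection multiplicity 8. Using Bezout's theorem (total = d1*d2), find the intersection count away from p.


By Bezout's theorem, the total intersection number is d1 * d2.
Total = 2 * 8 = 16
Intersection multiplicity at p = 8
Remaining intersections = 16 - 8 = 8

8


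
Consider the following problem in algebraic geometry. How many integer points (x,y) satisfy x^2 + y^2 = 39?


Systematically check integer values of x where x^2 <= 39.
For each valid x, check if 39 - x^2 is a perfect square.
Total integer solutions found: 0

0


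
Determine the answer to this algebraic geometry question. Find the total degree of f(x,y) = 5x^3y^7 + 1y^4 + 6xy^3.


Examine each term for its total degree (sum of exponents).
  Term '5x^3y^7' has total degree 3+7 = 10.
  Term '1y^4' has total degree 0+4 = 4.
  Term '6xy^3' has total degree 1+3 = 4.
The maximum total degree among all terms is 10.

10


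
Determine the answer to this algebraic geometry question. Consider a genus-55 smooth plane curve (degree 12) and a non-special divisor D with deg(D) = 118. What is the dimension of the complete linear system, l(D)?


First, compute the genus of a smooth plane curve of degree 12:
g = (d-1)(d-2)/2 = (12-1)(12-2)/2 = 55
For a non-special divisor D (i.e., h^1(D) = 0), Riemann-Roch gives:
l(D) = deg(D) - g + 1
Since deg(D) = 118 >= 2g - 1 = 109, D is non-special.
l(D) = 118 - 55 + 1 = 64

64


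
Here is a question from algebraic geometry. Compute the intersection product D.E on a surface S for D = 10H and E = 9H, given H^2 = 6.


Using bilinearity of the intersection pairing on a surface S:
(aH).(bH) = ab * (H.H)
We have H^2 = 6.
D.E = (10H).(9H) = 10*9*6
= 90*6
= 540

540


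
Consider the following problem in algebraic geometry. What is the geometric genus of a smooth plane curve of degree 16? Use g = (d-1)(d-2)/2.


Using the genus formula for smooth plane curves:
g = (d-1)(d-2)/2
g = (16-1)(16-2)/2
g = 15*14/2
g = 210/2 = 105

105


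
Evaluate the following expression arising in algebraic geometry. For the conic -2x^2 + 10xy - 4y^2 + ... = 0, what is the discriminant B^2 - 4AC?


The discriminant of a conic Ax^2 + Bxy + Cy^2 + ... = 0 is B^2 - 4AC.
B^2 = 10^2 = 100
4AC = 4*(-2)*(-4) = 32
Discriminant = 100 - 32 = 68

68


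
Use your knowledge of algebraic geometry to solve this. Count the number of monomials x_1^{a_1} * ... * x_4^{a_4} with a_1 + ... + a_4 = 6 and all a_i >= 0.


The number of degree-6 monomials in 4 variables is C(d+n-1, n-1).
= C(6+4-1, 4-1) = C(9, 3)
= 84

84


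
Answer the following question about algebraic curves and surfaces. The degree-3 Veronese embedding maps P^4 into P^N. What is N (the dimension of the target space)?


The Veronese embedding v_d: P^n -> P^N maps each point to all
degree-d monomials in n+1 homogeneous coordinates.
N = C(n+d, d) - 1
N = C(4+3, 3) - 1
N = C(7, 3) - 1
C(7, 3) = 35
N = 35 - 1 = 34

34


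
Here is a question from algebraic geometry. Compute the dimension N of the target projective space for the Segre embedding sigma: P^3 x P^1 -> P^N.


The Segre embedding maps P^m x P^n into P^N via
all products of coordinates from each factor.
N = (m+1)(n+1) - 1
N = (3+1)(1+1) - 1
N = 4*2 - 1
N = 8 - 1 = 7

7


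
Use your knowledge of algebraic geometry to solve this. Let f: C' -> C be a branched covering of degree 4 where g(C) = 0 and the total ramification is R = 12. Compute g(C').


Riemann-Hurwitz formula: 2g' - 2 = d(2g - 2) + R
Given: d = 4, g = 0, R = 12
2g' - 2 = 4*(2*0 - 2) + 12
2g' - 2 = 4*(-2) + 12
2g' - 2 = -8 + 12 = 4
2g' = 6
g' = 3

3


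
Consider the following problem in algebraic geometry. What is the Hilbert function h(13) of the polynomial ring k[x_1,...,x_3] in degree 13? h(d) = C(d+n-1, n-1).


The Hilbert function for the polynomial ring in 3 variables is:
h(d) = C(d+n-1, n-1)
h(13) = C(13+3-1, 3-1) = C(15, 2)
= 15! / (2! * 13!)
= 105

105


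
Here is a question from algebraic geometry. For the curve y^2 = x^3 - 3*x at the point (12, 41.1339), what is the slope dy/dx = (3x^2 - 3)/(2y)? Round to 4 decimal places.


Using implicit differentiation of y^2 = x^3 - 3*x:
2y * dy/dx = 3x^2 - 3
dy/dx = (3x^2 - 3)/(2y)
Numerator: 3*12^2 - 3 = 429
Denominator: 2*41.1339 = 82.2678
dy/dx = 429/82.2678 = 5.2147

5.2147


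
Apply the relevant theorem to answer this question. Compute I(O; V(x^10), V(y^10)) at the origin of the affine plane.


The intersection multiplicity of V(x^a) and V(y^b) at the origin is:
I(O; V(x^10), V(y^10)) = dim_k(k[x,y]/(x^10, y^10))
A basis for k[x,y]/(x^10, y^10) is the set of monomials x^i * y^j
where 0 <= i < 10 and 0 <= j < 10.
The number of such monomials is 10 * 10 = 100

100


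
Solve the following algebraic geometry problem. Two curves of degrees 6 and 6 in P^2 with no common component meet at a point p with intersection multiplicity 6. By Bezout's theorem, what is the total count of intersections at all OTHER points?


By Bezout's theorem, the total intersection number is d1 * d2.
Total = 6 * 6 = 36
Intersection multiplicity at p = 6
Remaining intersections = 36 - 6 = 30

30


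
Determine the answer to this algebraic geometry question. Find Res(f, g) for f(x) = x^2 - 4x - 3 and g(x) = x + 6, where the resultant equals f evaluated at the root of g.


For Res(f, x - c), we evaluate f at x = c.
f(-6) = (-6)^2 - 4*(-6) - 3
= 36 + 24 - 3
= 60 - 3 = 57
Res(f, g) = 57

57


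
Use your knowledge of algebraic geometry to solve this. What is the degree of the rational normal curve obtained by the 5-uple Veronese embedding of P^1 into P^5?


The rational normal curve in P^5 is the image of P^1 under the 5-uple Veronese.
A general hyperplane in P^5 pulls back to a degree-5 form on P^1, which has 5 zeros,
so the curve meets a general hyperplane in 5 points. Degree = 5.

5


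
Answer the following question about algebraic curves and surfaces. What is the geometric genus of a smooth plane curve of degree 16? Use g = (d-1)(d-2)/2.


Using the genus formula for smooth plane curves:
g = (d-1)(d-2)/2
g = (16-1)(16-2)/2
g = 15*14/2
g = 210/2 = 105

105


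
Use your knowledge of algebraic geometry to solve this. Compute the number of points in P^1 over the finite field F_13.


P^1(F_13) has (q^(n+1) - 1)/(q - 1) points.
= 13^1 + 13^0
= 13 + 1
= 14

14


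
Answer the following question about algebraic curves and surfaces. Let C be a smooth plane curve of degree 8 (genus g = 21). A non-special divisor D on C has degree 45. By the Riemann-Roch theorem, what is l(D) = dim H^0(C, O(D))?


First, compute the genus of a smooth plane curve of degree 8:
g = (d-1)(d-2)/2 = (8-1)(8-2)/2 = 21
For a non-special divisor D (i.e., h^1(D) = 0), Riemann-Roch gives:
l(D) = deg(D) - g + 1
Since deg(D) = 45 >= 2g - 1 = 41, D is non-special.
l(D) = 45 - 21 + 1 = 25

25


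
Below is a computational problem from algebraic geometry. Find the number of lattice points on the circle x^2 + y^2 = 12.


Systematically check integer values of x where x^2 <= 12.
For each valid x, check if 12 - x^2 is a perfect square.
Total integer solutions found: 0

0


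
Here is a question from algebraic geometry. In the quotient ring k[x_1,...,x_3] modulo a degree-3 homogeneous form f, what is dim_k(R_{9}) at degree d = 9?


For R = k[x_1,...,x_n]/(f) with f homogeneous of degree e:
The Hilbert series is (1 - t^e)/(1 - t)^n.
So h(d) = C(d+n-1, n-1) - C(d-e+n-1, n-1) for d >= e.
With n=3, e=3, d=9:
C(9+3-1, 3-1) = C(11, 2) = 55
C(9-3+3-1, 3-1) = C(8, 2) = 28
h(9) = 55 - 28 = 27

27


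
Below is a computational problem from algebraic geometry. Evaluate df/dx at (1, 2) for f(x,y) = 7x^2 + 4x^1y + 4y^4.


df/dx = 2*7*x^1 + 1*4*x^0*y
At (1,2): 2*7*1^1 + 1*4*1^0*2
= 14 + 8
= 22

22


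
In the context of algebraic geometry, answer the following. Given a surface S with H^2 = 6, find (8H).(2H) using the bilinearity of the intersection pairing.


Using bilinearity of the intersection pairing on a surface S:
(aH).(bH) = ab * (H.H)
We have H^2 = 6.
D.E = (8H).(2H) = 8*2*6
= 16*6
= 96

96


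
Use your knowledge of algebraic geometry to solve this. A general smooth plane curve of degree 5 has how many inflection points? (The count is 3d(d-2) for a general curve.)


For a general smooth plane curve C of degree d, the inflection points are
the intersection of C with its Hessian curve, which has degree 3(d-2).
By Bezout, the total intersection number is d * 3(d-2) = 5 * 9 = 45.
For a general curve every flex is ordinary, so each contributes
multiplicity 1 to C·Hess(C), and the number of distinct inflection
points is 3d(d-2).
Inflection points = 3*5*(5-2) = 3*5*3 = 45

45


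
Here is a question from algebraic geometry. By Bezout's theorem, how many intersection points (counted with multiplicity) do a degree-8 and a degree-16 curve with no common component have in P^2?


Bezout's theorem states the intersection count equals the product of degrees.
Intersection count = 8 * 16 = 128

128


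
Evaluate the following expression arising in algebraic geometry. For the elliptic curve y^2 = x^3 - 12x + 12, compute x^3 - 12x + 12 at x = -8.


Compute x^3 - 12x + 12 at x = -8:
x^3 = (-8)^3 = -512
(-12)*x = (-12)*(-8) = 96
Sum: -512 + 96 + 12 = -404

-404


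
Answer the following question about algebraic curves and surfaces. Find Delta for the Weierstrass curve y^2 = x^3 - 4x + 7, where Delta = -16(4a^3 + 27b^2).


Compute each component:
4a^3 = 4*(-4)^3 = 4*(-64) = -256
27b^2 = 27*7^2 = 27*49 = 1323
4a^3 + 27b^2 = -256 + 1323 = 1067
Delta = -16*1067 = -17072

-17072


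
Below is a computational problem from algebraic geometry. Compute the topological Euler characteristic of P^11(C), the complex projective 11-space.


The complex projective space P^11 has one cell in each even real dimension 0, 2, ..., 22.
The cohomology groups are H^{2k}(P^11) = Z for k = 0,...,11, and 0 otherwise.
Euler characteristic = sum of Betti numbers = 1 per even-dimensional cohomology group.
chi(P^11) = 11 + 1 = 12

12


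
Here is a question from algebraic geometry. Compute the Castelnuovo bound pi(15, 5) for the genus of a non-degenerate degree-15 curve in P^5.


Castelnuovo's bound: write d - 1 = m(r-1) + epsilon with 0 <= epsilon < r-1.
d - 1 = 15 - 1 = 14
r - 1 = 5 - 1 = 4
14 = 3*4 + 2, so m = 3, epsilon = 2
pi(d, r) = m(m-1)(r-1)/2 + m*epsilon
= 3*2*4/2 + 3*2
= 24/2 + 6
= 12 + 6 = 18

18


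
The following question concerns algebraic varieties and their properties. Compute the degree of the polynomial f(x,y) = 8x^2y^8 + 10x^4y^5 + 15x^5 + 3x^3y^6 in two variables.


Examine each term for its total degree (sum of exponents).
  Term '8x^2y^8' has total degree 2+8 = 10.
  Term '10x^4y^5' has total degree 4+5 = 9.
  Term '15x^5' has total degree 5+0 = 5.
  Term '3x^3y^6' has total degree 3+6 = 9.
The maximum total degree among all terms is 10.

10


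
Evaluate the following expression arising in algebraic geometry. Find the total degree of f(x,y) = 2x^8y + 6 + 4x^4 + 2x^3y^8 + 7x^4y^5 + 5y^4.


Examine each term for its total degree (sum of exponents).
  Term '2x^8y' has total degree 8+1 = 9.
  Term '6' has total degree 0+0 = 0.
  Term '4x^4' has total degree 4+0 = 4.
  Term '2x^3y^8' has total degree 3+8 = 11.
  Term '7x^4y^5' has total degree 4+5 = 9.
  Term '5y^4' has total degree 0+4 = 4.
The maximum total degree among all terms is 11.

11


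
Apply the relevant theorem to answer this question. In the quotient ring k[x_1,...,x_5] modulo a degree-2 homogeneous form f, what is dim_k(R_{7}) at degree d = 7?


For R = k[x_1,...,x_n]/(f) with f homogeneous of degree e:
The Hilbert series is (1 - t^e)/(1 - t)^n.
So h(d) = C(d+n-1, n-1) - C(d-e+n-1, n-1) for d >= e.
With n=5, e=2, d=7:
C(7+5-1, 5-1) = C(11, 4) = 330
C(7-2+5-1, 5-1) = C(9, 4) = 126
h(7) = 330 - 126 = 204

204


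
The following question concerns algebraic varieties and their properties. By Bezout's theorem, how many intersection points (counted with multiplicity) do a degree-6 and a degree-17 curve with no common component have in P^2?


Bezout's theorem states the intersection count equals the product of degrees.
Intersection count = 6 * 17 = 102

102


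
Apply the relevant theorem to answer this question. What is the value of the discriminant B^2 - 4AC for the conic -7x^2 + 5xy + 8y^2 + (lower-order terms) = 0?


The discriminant of a conic Ax^2 + Bxy + Cy^2 + ... = 0 is B^2 - 4AC.
B^2 = 5^2 = 25
4AC = 4*(-7)*8 = -224
Discriminant = 25 + 224 = 249

249


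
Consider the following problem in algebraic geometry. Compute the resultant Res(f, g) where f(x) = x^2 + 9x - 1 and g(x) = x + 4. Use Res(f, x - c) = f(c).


For Res(f, x - c), we evaluate f at x = c.
f(-4) = (-4)^2 + 9*(-4) - 1
= 16 - 36 - 1
= -20 - 1 = -21
Res(f, g) = -21

-21


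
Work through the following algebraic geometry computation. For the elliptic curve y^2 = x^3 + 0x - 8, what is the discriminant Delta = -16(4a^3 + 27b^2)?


Compute each component:
4a^3 = 4*0^3 = 4*0 = 0
27b^2 = 27*(-8)^2 = 27*64 = 1728
4a^3 + 27b^2 = 0 + 1728 = 1728
Delta = -16*1728 = -27648

-27648


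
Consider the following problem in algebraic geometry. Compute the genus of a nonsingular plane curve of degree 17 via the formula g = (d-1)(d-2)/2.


Using the genus formula for smooth plane curves:
g = (d-1)(d-2)/2
g = (17-1)(17-2)/2
g = 16*15/2
g = 240/2 = 120

120


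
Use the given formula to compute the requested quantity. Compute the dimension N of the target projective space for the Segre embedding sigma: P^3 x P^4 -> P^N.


The Segre embedding maps P^m x P^n into P^N via
all products of coordinates from each factor.
N = (m+1)(n+1) - 1
N = (3+1)(4+1) - 1
N = 4*5 - 1
N = 20 - 1 = 19

19


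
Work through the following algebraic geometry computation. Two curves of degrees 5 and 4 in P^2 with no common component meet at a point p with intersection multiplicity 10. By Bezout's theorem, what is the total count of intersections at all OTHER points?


By Bezout's theorem, the total intersection number is d1 * d2.
Total = 5 * 4 = 20
Intersection multiplicity at p = 10
Remaining intersections = 20 - 10 = 10

10


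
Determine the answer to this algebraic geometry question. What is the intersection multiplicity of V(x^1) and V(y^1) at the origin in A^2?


The intersection multiplicity of V(x^a) and V(y^b) at the origin is:
I(O; V(x^1), V(y^1)) = dim_k(k[x,y]/(x^1, y^1))
A basis for k[x,y]/(x^1, y^1) is the set of monomials x^i * y^j
where 0 <= i < 1 and 0 <= j < 1.
The number of such monomials is 1 * 1 = 1

1


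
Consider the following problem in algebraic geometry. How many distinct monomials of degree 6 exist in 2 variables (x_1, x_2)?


The number of degree-6 monomials in 2 variables is C(d+n-1, n-1).
= C(6+2-1, 2-1) = C(7, 1)
= 7

7


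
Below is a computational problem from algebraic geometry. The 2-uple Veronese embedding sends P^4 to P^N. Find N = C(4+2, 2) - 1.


The Veronese embedding v_d: P^n -> P^N maps each point to all
degree-d monomials in n+1 homogeneous coordinates.
N = C(n+d, d) - 1
N = C(4+2, 2) - 1
N = C(6, 2) - 1
C(6, 2) = 15
N = 15 - 1 = 14

14


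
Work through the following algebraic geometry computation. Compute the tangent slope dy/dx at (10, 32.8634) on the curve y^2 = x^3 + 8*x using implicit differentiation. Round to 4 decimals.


Using implicit differentiation of y^2 = x^3 + 8*x:
2y * dy/dx = 3x^2 + 8
dy/dx = (3x^2 + 8)/(2y)
Numerator: 3*10^2 + 8 = 308
Denominator: 2*32.8634 = 65.7268
dy/dx = 308/65.7268 = 4.6861

4.6861


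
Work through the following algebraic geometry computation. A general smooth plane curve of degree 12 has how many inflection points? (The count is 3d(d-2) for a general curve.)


For a general smooth plane curve C of degree d, the inflection points are
the intersection of C with its Hessian curve, which has degree 3(d-2).
By Bezout, the total intersection number is d * 3(d-2) = 12 * 30 = 360.
For a general curve every flex is ordinary, so each contributes
multiplicity 1 to C·Hess(C), and the number of distinct inflection
points is 3d(d-2).
Inflection points = 3*12*(12-2) = 3*12*10 = 360

360


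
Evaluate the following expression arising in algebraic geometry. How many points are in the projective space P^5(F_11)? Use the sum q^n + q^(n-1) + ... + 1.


P^5(F_11) has (q^(n+1) - 1)/(q - 1) points.
= 11^5 + 11^4 + 11^3 + 11^2 + 11^1 + 11^0
= 161051 + 14641 + 1331 + 121 + 11 + 1
= 177156

177156


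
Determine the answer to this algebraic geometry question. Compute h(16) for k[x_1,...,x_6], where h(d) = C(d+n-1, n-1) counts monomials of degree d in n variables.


The Hilbert function for the polynomial ring in 6 variables is:
h(d) = C(d+n-1, n-1)
h(16) = C(16+6-1, 6-1) = C(21, 5)
= 21! / (5! * 16!)
= 20349

20349


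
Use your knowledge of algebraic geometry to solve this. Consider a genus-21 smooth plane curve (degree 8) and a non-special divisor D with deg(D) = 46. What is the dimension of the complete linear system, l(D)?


First, compute the genus of a smooth plane curve of degree 8:
g = (d-1)(d-2)/2 = (8-1)(8-2)/2 = 21
For a non-special divisor D (i.e., h^1(D) = 0), Riemann-Roch gives:
l(D) = deg(D) - g + 1
Since deg(D) = 46 >= 2g - 1 = 41, D is non-special.
l(D) = 46 - 21 + 1 = 26

26


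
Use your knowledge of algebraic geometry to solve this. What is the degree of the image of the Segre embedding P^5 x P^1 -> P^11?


The degree of the Segre variety P^5 x P^1 is C(m+n, m).
= C(6, 5)
= 6

6


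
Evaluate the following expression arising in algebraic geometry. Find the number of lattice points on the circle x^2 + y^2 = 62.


Systematically check integer values of x where x^2 <= 62.
For each valid x, check if 62 - x^2 is a perfect square.
Total integer solutions found: 0

0


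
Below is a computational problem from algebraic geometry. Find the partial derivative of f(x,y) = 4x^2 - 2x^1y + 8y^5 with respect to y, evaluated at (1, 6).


df/dy = (-2)*x^1 + 5*8*y^4
At (1,6): (-2)*1^1 + 5*8*6^4
= -2 + 51840
= 51838

51838


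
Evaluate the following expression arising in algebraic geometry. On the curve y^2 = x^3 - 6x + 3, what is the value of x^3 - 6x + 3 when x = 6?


Compute x^3 - 6x + 3 at x = 6:
x^3 = 6^3 = 216
(-6)*x = (-6)*6 = -36
Sum: 216 - 36 + 3 = 183

183


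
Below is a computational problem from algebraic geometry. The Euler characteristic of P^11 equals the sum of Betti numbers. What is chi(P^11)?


The complex projective space P^11 has one cell in each even real dimension 0, 2, ..., 22.
The cohomology groups are H^{2k}(P^11) = Z for k = 0,...,11, and 0 otherwise.
Euler characteristic = sum of Betti numbers = 1 per even-dimensional cohomology group.
chi(P^11) = 11 + 1 = 12

12


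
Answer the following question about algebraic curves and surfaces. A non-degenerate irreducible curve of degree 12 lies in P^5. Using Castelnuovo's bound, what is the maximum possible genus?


Castelnuovo's bound: write d - 1 = m(r-1) + epsilon with 0 <= epsilon < r-1.
d - 1 = 12 - 1 = 11
r - 1 = 5 - 1 = 4
11 = 2*4 + 3, so m = 2, epsilon = 3
pi(d, r) = m(m-1)(r-1)/2 + m*epsilon
= 2*1*4/2 + 2*3
= 8/2 + 6
= 4 + 6 = 10

10


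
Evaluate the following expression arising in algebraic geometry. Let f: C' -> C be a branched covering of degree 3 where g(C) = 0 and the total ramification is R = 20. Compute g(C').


Riemann-Hurwitz formula: 2g' - 2 = d(2g - 2) + R
Given: d = 3, g = 0, R = 20
2g' - 2 = 3*(2*0 - 2) + 20
2g' - 2 = 3*(-2) + 20
2g' - 2 = -6 + 20 = 14
2g' = 16
g' = 8

8


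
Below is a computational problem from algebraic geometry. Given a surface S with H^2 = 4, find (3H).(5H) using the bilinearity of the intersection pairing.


Using bilinearity of the intersection pairing on a surface S:
(aH).(bH) = ab * (H.H)
We have H^2 = 4.
D.E = (3H).(5H) = 3*5*4
= 15*4
= 60

60
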